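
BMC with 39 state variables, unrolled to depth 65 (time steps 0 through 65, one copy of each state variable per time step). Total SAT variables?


BMC unrolls to depth k, creating one copy of each state var for steps 0..k.
Step count = 65 + 1 = 66 (steps 0 through 65)
Vars per step = 39
Total = 39 * 66 = 2574

2574


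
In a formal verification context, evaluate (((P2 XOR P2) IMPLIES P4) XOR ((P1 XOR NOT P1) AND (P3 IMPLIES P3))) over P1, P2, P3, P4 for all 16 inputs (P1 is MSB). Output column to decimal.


Formula: (((P2 XOR P2) IMPLIES P4) XOR ((P1 XOR NOT P1) AND (P3 IMPLIES P3))) over P1, P2, P3, P4 (16 rows)
Evaluate each row (bits = P1,P2,P3,P4, MSB first):
  row 0 [0000]: (((0 XOR 0) IMPLIES 0) XOR ((0 XOR NOT 0) AND (0 IMPLIES 0))) -> 0
  row 1 [0001]: (((0 XOR 0) IMPLIES 1) XOR ((0 XOR NOT 0) AND (0 IMPLIES 0))) -> 0
  row 2 [0010]: (((0 XOR 0) IMPLIES 0) XOR ((0 XOR NOT 0) AND (1 IMPLIES 1))) -> 0
  row 3 [0011]: (((0 XOR 0) IMPLIES 1) XOR ((0 XOR NOT 0) AND (1 IMPLIES 1))) -> 0
  row 4 [0100]: (((1 XOR 1) IMPLIES 0) XOR ((0 XOR NOT 0) AND (0 IMPLIES 0))) -> 0
  row 5 [0101]: (((1 XOR 1) IMPLIES 1) XOR ((0 XOR NOT 0) AND (0 IMPLIES 0))) -> 0
  row 6 [0110]: (((1 XOR 1) IMPLIES 0) XOR ((0 XOR NOT 0) AND (1 IMPLIES 1))) -> 0
  row 7 [0111]: (((1 XOR 1) IMPLIES 1) XOR ((0 XOR NOT 0) AND (1 IMPLIES 1))) -> 0
  row 8 [1000]: (((0 XOR 0) IMPLIES 0) XOR ((1 XOR NOT 1) AND (0 IMPLIES 0))) -> 0
  row 9 [1001]: (((0 XOR 0) IMPLIES 1) XOR ((1 XOR NOT 1) AND (0 IMPLIES 0))) -> 0
  row 10 [1010]: (((0 XOR 0) IMPLIES 0) XOR ((1 XOR NOT 1) AND (1 IMPLIES 1))) -> 0
  row 11 [1011]: (((0 XOR 0) IMPLIES 1) XOR ((1 XOR NOT 1) AND (1 IMPLIES 1))) -> 0
  row 12 [1100]: (((1 XOR 1) IMPLIES 0) XOR ((1 XOR NOT 1) AND (0 IMPLIES 0))) -> 0
  row 13 [1101]: (((1 XOR 1) IMPLIES 1) XOR ((1 XOR NOT 1) AND (0 IMPLIES 0))) -> 0
  row 14 [1110]: (((1 XOR 1) IMPLIES 0) XOR ((1 XOR NOT 1) AND (1 IMPLIES 1))) -> 0
  row 15 [1111]: (((1 XOR 1) IMPLIES 1) XOR ((1 XOR NOT 1) AND (1 IMPLIES 1))) -> 0
Full result column, 4 rows per line (P1,P2 fixed per line; P3,P4 runs 00..11 left to right):
  rows 0-3 [P1,P2=00]: 0000  = hex 0
  rows 4-7 [P1,P2=01]: 0000  = hex 0
  rows 8-11 [P1,P2=10]: 0000  = hex 0
  rows 12-15 [P1,P2=11]: 0000  = hex 0
Output column (row 0 .. row 15) = 0000000000000000
Output column grouped in 4s = 0000 0000 0000 0000 = 0x0000
Convert to decimal digit by digit (value = value*16 + digit):
  0 -> 0
  0*16 + 0 = 0
  0*16 + 0 = 0
  0*16 + 0 = 0
Decimal = 0

0


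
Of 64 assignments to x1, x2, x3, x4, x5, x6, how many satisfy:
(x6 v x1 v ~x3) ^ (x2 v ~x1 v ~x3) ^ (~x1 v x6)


CNF with 3 clauses over 6 vars (64 assignments).
An assignment satisfies CNF iff every clause has >=1 true literal.
Check each row (bits = x1,x2,x3,x4,x5,x6; clause T/F shown):
  row 0 [000000]: clauses=TTT -> 1
  row 1 [000001]: clauses=TTT -> 1
  row 2 [000010]: clauses=TTT -> 1
  row 3 [000011]: clauses=TTT -> 1
  row 4 [000100]: clauses=TTT -> 1
  (every remaining row is evaluated the same way; all 64 results are listed next)
Full result column, 8 rows per line (x1,x2,x3 fixed per line; x4,x5,x6 runs 000..111 left to right):
  rows 0-7 [x1,x2,x3=000]: 11111111  (ones: 8)
  rows 8-15 [x1,x2,x3=001]: 01010101  (ones: 4)
  rows 16-23 [x1,x2,x3=010]: 11111111  (ones: 8)
  rows 24-31 [x1,x2,x3=011]: 01010101  (ones: 4)
  rows 32-39 [x1,x2,x3=100]: 01010101  (ones: 4)
  rows 40-47 [x1,x2,x3=101]: 00000000  (ones: 0)
  rows 48-55 [x1,x2,x3=110]: 01010101  (ones: 4)
  rows 56-63 [x1,x2,x3=111]: 01010101  (ones: 4)
Satisfying assignments = 8+4+8+4+4+0+4+4 = 36

36


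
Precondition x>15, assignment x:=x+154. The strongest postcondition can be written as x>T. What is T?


Formula: sp(P, x:=E) = exists old_x. (x = E[old_x/x]) AND P[old_x/x] (old_x is the value of x before the assignment; eliminate old_x by solving x = E[old_x/x] for old_x)
Step 1: Precondition P: x>15, i.e. old_x > 15
Step 2: Assignment gives x = old_x + 154, so old_x = x - 154
Step 3: Substitute into P: x - 154 > 15
Step 4: Simplify: x > 15+154 = 169

169


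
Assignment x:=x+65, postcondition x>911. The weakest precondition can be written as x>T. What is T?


Formula: wp(x:=E, P) = P[E/x] (substitute E for x in postcondition)
Step 1: Postcondition: x>911
Step 2: Substitute x+65 for x: x+65>911
Step 3: Solve for x: x > 911-65 = 846

846


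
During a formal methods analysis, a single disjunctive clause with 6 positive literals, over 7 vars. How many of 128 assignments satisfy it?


Step 1: Total=2^7=128
Step 2: Unsat when all 6 false: 2^1=2
Step 3: Sat=128-2=126

126


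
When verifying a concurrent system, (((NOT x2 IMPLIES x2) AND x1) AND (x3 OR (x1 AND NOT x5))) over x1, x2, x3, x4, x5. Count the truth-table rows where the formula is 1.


Formula: (((NOT x2 IMPLIES x2) AND x1) AND (x3 OR (x1 AND NOT x5))) over 5 vars (32 rows)
Evaluate each row (x1, x2, x3, x4, x5 as bits, MSB first):
  row 0 [00000]: (((NOT 0 IMPLIES 0) AND 0) AND (0 OR (0 AND NOT 0))) -> 0
  row 1 [00001]: (((NOT 0 IMPLIES 0) AND 0) AND (0 OR (0 AND NOT 1))) -> 0
  row 2 [00010]: (((NOT 0 IMPLIES 0) AND 0) AND (0 OR (0 AND NOT 0))) -> 0
  row 3 [00011]: (((NOT 0 IMPLIES 0) AND 0) AND (0 OR (0 AND NOT 1))) -> 0
  row 4 [00100]: (((NOT 0 IMPLIES 0) AND 0) AND (1 OR (0 AND NOT 0))) -> 0
  row 5 [00101]: (((NOT 0 IMPLIES 0) AND 0) AND (1 OR (0 AND NOT 1))) -> 0
  row 6 [00110]: (((NOT 0 IMPLIES 0) AND 0) AND (1 OR (0 AND NOT 0))) -> 0
  row 7 [00111]: (((NOT 0 IMPLIES 0) AND 0) AND (1 OR (0 AND NOT 1))) -> 0
  row 8 [01000]: (((NOT 1 IMPLIES 1) AND 0) AND (0 OR (0 AND NOT 0))) -> 0
  row 9 [01001]: (((NOT 1 IMPLIES 1) AND 0) AND (0 OR (0 AND NOT 1))) -> 0
  row 10 [01010]: (((NOT 1 IMPLIES 1) AND 0) AND (0 OR (0 AND NOT 0))) -> 0
  row 11 [01011]: (((NOT 1 IMPLIES 1) AND 0) AND (0 OR (0 AND NOT 1))) -> 0
  row 12 [01100]: (((NOT 1 IMPLIES 1) AND 0) AND (1 OR (0 AND NOT 0))) -> 0
  row 13 [01101]: (((NOT 1 IMPLIES 1) AND 0) AND (1 OR (0 AND NOT 1))) -> 0
  row 14 [01110]: (((NOT 1 IMPLIES 1) AND 0) AND (1 OR (0 AND NOT 0))) -> 0
  row 15 [01111]: (((NOT 1 IMPLIES 1) AND 0) AND (1 OR (0 AND NOT 1))) -> 0
  row 16 [10000]: (((NOT 0 IMPLIES 0) AND 1) AND (0 OR (1 AND NOT 0))) -> 0
  row 17 [10001]: (((NOT 0 IMPLIES 0) AND 1) AND (0 OR (1 AND NOT 1))) -> 0
  row 18 [10010]: (((NOT 0 IMPLIES 0) AND 1) AND (0 OR (1 AND NOT 0))) -> 0
  row 19 [10011]: (((NOT 0 IMPLIES 0) AND 1) AND (0 OR (1 AND NOT 1))) -> 0
  row 20 [10100]: (((NOT 0 IMPLIES 0) AND 1) AND (1 OR (1 AND NOT 0))) -> 0
  row 21 [10101]: (((NOT 0 IMPLIES 0) AND 1) AND (1 OR (1 AND NOT 1))) -> 0
  row 22 [10110]: (((NOT 0 IMPLIES 0) AND 1) AND (1 OR (1 AND NOT 0))) -> 0
  row 23 [10111]: (((NOT 0 IMPLIES 0) AND 1) AND (1 OR (1 AND NOT 1))) -> 0
  row 24 [11000]: (((NOT 1 IMPLIES 1) AND 1) AND (0 OR (1 AND NOT 0))) -> 1
  row 25 [11001]: (((NOT 1 IMPLIES 1) AND 1) AND (0 OR (1 AND NOT 1))) -> 0
  row 26 [11010]: (((NOT 1 IMPLIES 1) AND 1) AND (0 OR (1 AND NOT 0))) -> 1
  row 27 [11011]: (((NOT 1 IMPLIES 1) AND 1) AND (0 OR (1 AND NOT 1))) -> 0
  row 28 [11100]: (((NOT 1 IMPLIES 1) AND 1) AND (1 OR (1 AND NOT 0))) -> 1
  row 29 [11101]: (((NOT 1 IMPLIES 1) AND 1) AND (1 OR (1 AND NOT 1))) -> 1
  row 30 [11110]: (((NOT 1 IMPLIES 1) AND 1) AND (1 OR (1 AND NOT 0))) -> 1
  row 31 [11111]: (((NOT 1 IMPLIES 1) AND 1) AND (1 OR (1 AND NOT 1))) -> 1
Full result column, 8 rows per line (x1,x2 fixed per line; x3,x4,x5 runs 000..111 left to right):
  rows 0-7 [x1,x2=00]: 00000000  (ones: 0)
  rows 8-15 [x1,x2=01]: 00000000  (ones: 0)
  rows 16-23 [x1,x2=10]: 00000000  (ones: 0)
  rows 24-31 [x1,x2=11]: 10101111  (ones: 6)
Count of 1-rows = 0+0+0+6 = 6

6


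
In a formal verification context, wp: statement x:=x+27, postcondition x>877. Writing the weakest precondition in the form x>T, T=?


Formula: wp(x:=E, P) = P[E/x] (substitute E for x in postcondition)
Step 1: Postcondition: x>877
Step 2: Substitute x+27 for x: x+27>877
Step 3: Solve for x: x > 877-27 = 850

850


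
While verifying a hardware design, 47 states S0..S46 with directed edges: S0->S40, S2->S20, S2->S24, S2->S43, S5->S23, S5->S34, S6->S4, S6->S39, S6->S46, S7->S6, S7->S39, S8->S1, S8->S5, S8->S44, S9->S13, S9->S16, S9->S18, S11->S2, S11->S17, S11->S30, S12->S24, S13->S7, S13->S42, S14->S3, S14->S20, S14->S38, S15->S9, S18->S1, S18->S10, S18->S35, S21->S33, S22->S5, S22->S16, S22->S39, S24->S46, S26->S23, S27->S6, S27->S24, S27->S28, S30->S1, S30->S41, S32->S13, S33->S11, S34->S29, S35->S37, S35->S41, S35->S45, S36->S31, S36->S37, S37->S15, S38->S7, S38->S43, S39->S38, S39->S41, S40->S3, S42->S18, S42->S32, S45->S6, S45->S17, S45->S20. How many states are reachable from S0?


BFS from S0:
  layer 0: {S0}
  layer 1: {S40}
  layer 2: {S3}
Reachable set: {S0, S3, S40}
Count = 3

3


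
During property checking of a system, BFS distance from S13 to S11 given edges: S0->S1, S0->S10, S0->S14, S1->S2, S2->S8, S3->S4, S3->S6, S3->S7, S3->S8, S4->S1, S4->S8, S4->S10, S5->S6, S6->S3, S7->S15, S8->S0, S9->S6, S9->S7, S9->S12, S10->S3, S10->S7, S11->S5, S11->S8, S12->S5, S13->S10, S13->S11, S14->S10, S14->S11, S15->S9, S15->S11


BFS layer-by-layer from S13:
  dist 0: {S13}
  dist 1: {S10, S11}
  -> S11 reached at distance 1
Shortest path length = 1

1


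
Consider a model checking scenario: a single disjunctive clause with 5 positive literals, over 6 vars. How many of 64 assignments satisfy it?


Step 1: Total=2^6=64
Step 2: Unsat when all 5 false: 2^1=2
Step 3: Sat=64-2=62

62


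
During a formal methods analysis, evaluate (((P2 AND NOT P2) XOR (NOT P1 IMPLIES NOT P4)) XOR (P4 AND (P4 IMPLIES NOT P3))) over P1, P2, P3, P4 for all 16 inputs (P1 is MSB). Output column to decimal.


Formula: (((P2 AND NOT P2) XOR (NOT P1 IMPLIES NOT P4)) XOR (P4 AND (P4 IMPLIES NOT P3))) over P1, P2, P3, P4 (16 rows)
Evaluate each row (bits = P1,P2,P3,P4, MSB first):
  row 0 [0000]: (((0 AND NOT 0) XOR (NOT 0 IMPLIES NOT 0)) XOR (0 AND (0 IMPLIES NOT 0))) -> 1
  row 1 [0001]: (((0 AND NOT 0) XOR (NOT 0 IMPLIES NOT 1)) XOR (1 AND (1 IMPLIES NOT 0))) -> 1
  row 2 [0010]: (((0 AND NOT 0) XOR (NOT 0 IMPLIES NOT 0)) XOR (0 AND (0 IMPLIES NOT 1))) -> 1
  row 3 [0011]: (((0 AND NOT 0) XOR (NOT 0 IMPLIES NOT 1)) XOR (1 AND (1 IMPLIES NOT 1))) -> 0
  row 4 [0100]: (((1 AND NOT 1) XOR (NOT 0 IMPLIES NOT 0)) XOR (0 AND (0 IMPLIES NOT 0))) -> 1
  row 5 [0101]: (((1 AND NOT 1) XOR (NOT 0 IMPLIES NOT 1)) XOR (1 AND (1 IMPLIES NOT 0))) -> 1
  row 6 [0110]: (((1 AND NOT 1) XOR (NOT 0 IMPLIES NOT 0)) XOR (0 AND (0 IMPLIES NOT 1))) -> 1
  row 7 [0111]: (((1 AND NOT 1) XOR (NOT 0 IMPLIES NOT 1)) XOR (1 AND (1 IMPLIES NOT 1))) -> 0
  row 8 [1000]: (((0 AND NOT 0) XOR (NOT 1 IMPLIES NOT 0)) XOR (0 AND (0 IMPLIES NOT 0))) -> 1
  row 9 [1001]: (((0 AND NOT 0) XOR (NOT 1 IMPLIES NOT 1)) XOR (1 AND (1 IMPLIES NOT 0))) -> 0
  row 10 [1010]: (((0 AND NOT 0) XOR (NOT 1 IMPLIES NOT 0)) XOR (0 AND (0 IMPLIES NOT 1))) -> 1
  row 11 [1011]: (((0 AND NOT 0) XOR (NOT 1 IMPLIES NOT 1)) XOR (1 AND (1 IMPLIES NOT 1))) -> 1
  row 12 [1100]: (((1 AND NOT 1) XOR (NOT 1 IMPLIES NOT 0)) XOR (0 AND (0 IMPLIES NOT 0))) -> 1
  row 13 [1101]: (((1 AND NOT 1) XOR (NOT 1 IMPLIES NOT 1)) XOR (1 AND (1 IMPLIES NOT 0))) -> 0
  row 14 [1110]: (((1 AND NOT 1) XOR (NOT 1 IMPLIES NOT 0)) XOR (0 AND (0 IMPLIES NOT 1))) -> 1
  row 15 [1111]: (((1 AND NOT 1) XOR (NOT 1 IMPLIES NOT 1)) XOR (1 AND (1 IMPLIES NOT 1))) -> 1
Full result column, 4 rows per line (P1,P2 fixed per line; P3,P4 runs 00..11 left to right):
  rows 0-3 [P1,P2=00]: 1110  = hex E
  rows 4-7 [P1,P2=01]: 1110  = hex E
  rows 8-11 [P1,P2=10]: 1011  = hex B
  rows 12-15 [P1,P2=11]: 1011  = hex B
Output column (row 0 .. row 15) = 1110111010111011
Output column grouped in 4s = 1110 1110 1011 1011 = 0xEEBB
Convert to decimal digit by digit (value = value*16 + digit):
  E -> 14
  14*16 + 14 (E) = 238
  238*16 + 11 (B) = 3819
  3819*16 + 11 (B) = 61115
Decimal = 61115

61115


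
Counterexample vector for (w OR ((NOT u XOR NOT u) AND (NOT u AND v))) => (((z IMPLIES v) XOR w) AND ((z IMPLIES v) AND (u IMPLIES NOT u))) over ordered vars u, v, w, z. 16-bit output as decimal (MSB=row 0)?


F1 = (w OR ((NOT u XOR NOT u) AND (NOT u AND v)))
F2 = (((z IMPLIES v) XOR w) AND ((z IMPLIES v) AND (u IMPLIES NOT u)))
Counterexample to F1=>F2 is where F1=1 and F2=0.
Evaluate each row (bits = u,v,w,z, MSB first):
  row 0 [0000]: F1=0 F2=1 -> F1&~F2 -> 0
  row 1 [0001]: F1=0 F2=0 -> F1&~F2 -> 0
  row 2 [0010]: F1=1 F2=0 -> F1&~F2 -> 1
  row 3 [0011]: F1=1 F2=0 -> F1&~F2 -> 1
  row 4 [0100]: F1=0 F2=1 -> F1&~F2 -> 0
  row 5 [0101]: F1=0 F2=1 -> F1&~F2 -> 0
  row 6 [0110]: F1=1 F2=0 -> F1&~F2 -> 1
  row 7 [0111]: F1=1 F2=0 -> F1&~F2 -> 1
  row 8 [1000]: F1=0 F2=0 -> F1&~F2 -> 0
  row 9 [1001]: F1=0 F2=0 -> F1&~F2 -> 0
  row 10 [1010]: F1=1 F2=0 -> F1&~F2 -> 1
  row 11 [1011]: F1=1 F2=0 -> F1&~F2 -> 1
  row 12 [1100]: F1=0 F2=0 -> F1&~F2 -> 0
  row 13 [1101]: F1=0 F2=0 -> F1&~F2 -> 0
  row 14 [1110]: F1=1 F2=0 -> F1&~F2 -> 1
  row 15 [1111]: F1=1 F2=0 -> F1&~F2 -> 1
Full result column, 4 rows per line (u,v fixed per line; w,z runs 00..11 left to right):
  rows 0-3 [u,v=00]: 0011  = hex 3
  rows 4-7 [u,v=01]: 0011  = hex 3
  rows 8-11 [u,v=10]: 0011  = hex 3
  rows 12-15 [u,v=11]: 0011  = hex 3
Counterexample vector (row 0 .. row 15) = 0011001100110011
Output column grouped in 4s = 0011 0011 0011 0011 = 0x3333
Convert to decimal digit by digit (value = value*16 + digit):
  3 -> 3
  3*16 + 3 = 51
  51*16 + 3 = 819
  819*16 + 3 = 13107
Decimal = 13107

13107


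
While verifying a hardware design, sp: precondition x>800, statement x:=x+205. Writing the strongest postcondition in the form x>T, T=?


Formula: sp(P, x:=E) = exists old_x. (x = E[old_x/x]) AND P[old_x/x] (old_x is the value of x before the assignment; eliminate old_x by solving x = E[old_x/x] for old_x)
Step 1: Precondition P: x>800, i.e. old_x > 800
Step 2: Assignment gives x = old_x + 205, so old_x = x - 205
Step 3: Substitute into P: x - 205 > 800
Step 4: Simplify: x > 800+205 = 1005

1005


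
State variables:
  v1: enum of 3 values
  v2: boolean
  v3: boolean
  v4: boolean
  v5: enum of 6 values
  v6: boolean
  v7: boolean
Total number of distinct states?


State space = product of domain sizes of all variables.
Domain sizes:
  v1 (enum of 3 values): 3
  v2 (boolean): 2
  v3 (boolean): 2
  v4 (boolean): 2
  v5 (enum of 6 values): 6
  v6 (boolean): 2
  v7 (boolean): 2
Product = 3 * 2 * 2 * 2 * 6 * 2 * 2 = 576

576


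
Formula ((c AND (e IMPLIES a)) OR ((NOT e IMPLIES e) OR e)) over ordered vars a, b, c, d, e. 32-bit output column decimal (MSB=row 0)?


Formula: ((c AND (e IMPLIES a)) OR ((NOT e IMPLIES e) OR e)) over a, b, c, d, e (32 rows)
Evaluate each row (bits = a,b,c,d,e, MSB first):
  row 0 [00000]: ((0 AND (0 IMPLIES 0)) OR ((NOT 0 IMPLIES 0) OR 0)) -> 0
  row 1 [00001]: ((0 AND (1 IMPLIES 0)) OR ((NOT 1 IMPLIES 1) OR 1)) -> 1
  row 2 [00010]: ((0 AND (0 IMPLIES 0)) OR ((NOT 0 IMPLIES 0) OR 0)) -> 0
  row 3 [00011]: ((0 AND (1 IMPLIES 0)) OR ((NOT 1 IMPLIES 1) OR 1)) -> 1
  row 4 [00100]: ((1 AND (0 IMPLIES 0)) OR ((NOT 0 IMPLIES 0) OR 0)) -> 1
  row 5 [00101]: ((1 AND (1 IMPLIES 0)) OR ((NOT 1 IMPLIES 1) OR 1)) -> 1
  row 6 [00110]: ((1 AND (0 IMPLIES 0)) OR ((NOT 0 IMPLIES 0) OR 0)) -> 1
  row 7 [00111]: ((1 AND (1 IMPLIES 0)) OR ((NOT 1 IMPLIES 1) OR 1)) -> 1
  row 8 [01000]: ((0 AND (0 IMPLIES 0)) OR ((NOT 0 IMPLIES 0) OR 0)) -> 0
  row 9 [01001]: ((0 AND (1 IMPLIES 0)) OR ((NOT 1 IMPLIES 1) OR 1)) -> 1
  row 10 [01010]: ((0 AND (0 IMPLIES 0)) OR ((NOT 0 IMPLIES 0) OR 0)) -> 0
  row 11 [01011]: ((0 AND (1 IMPLIES 0)) OR ((NOT 1 IMPLIES 1) OR 1)) -> 1
  row 12 [01100]: ((1 AND (0 IMPLIES 0)) OR ((NOT 0 IMPLIES 0) OR 0)) -> 1
  row 13 [01101]: ((1 AND (1 IMPLIES 0)) OR ((NOT 1 IMPLIES 1) OR 1)) -> 1
  row 14 [01110]: ((1 AND (0 IMPLIES 0)) OR ((NOT 0 IMPLIES 0) OR 0)) -> 1
  row 15 [01111]: ((1 AND (1 IMPLIES 0)) OR ((NOT 1 IMPLIES 1) OR 1)) -> 1
  row 16 [10000]: ((0 AND (0 IMPLIES 1)) OR ((NOT 0 IMPLIES 0) OR 0)) -> 0
  row 17 [10001]: ((0 AND (1 IMPLIES 1)) OR ((NOT 1 IMPLIES 1) OR 1)) -> 1
  row 18 [10010]: ((0 AND (0 IMPLIES 1)) OR ((NOT 0 IMPLIES 0) OR 0)) -> 0
  row 19 [10011]: ((0 AND (1 IMPLIES 1)) OR ((NOT 1 IMPLIES 1) OR 1)) -> 1
  row 20 [10100]: ((1 AND (0 IMPLIES 1)) OR ((NOT 0 IMPLIES 0) OR 0)) -> 1
  row 21 [10101]: ((1 AND (1 IMPLIES 1)) OR ((NOT 1 IMPLIES 1) OR 1)) -> 1
  row 22 [10110]: ((1 AND (0 IMPLIES 1)) OR ((NOT 0 IMPLIES 0) OR 0)) -> 1
  row 23 [10111]: ((1 AND (1 IMPLIES 1)) OR ((NOT 1 IMPLIES 1) OR 1)) -> 1
  row 24 [11000]: ((0 AND (0 IMPLIES 1)) OR ((NOT 0 IMPLIES 0) OR 0)) -> 0
  row 25 [11001]: ((0 AND (1 IMPLIES 1)) OR ((NOT 1 IMPLIES 1) OR 1)) -> 1
  row 26 [11010]: ((0 AND (0 IMPLIES 1)) OR ((NOT 0 IMPLIES 0) OR 0)) -> 0
  row 27 [11011]: ((0 AND (1 IMPLIES 1)) OR ((NOT 1 IMPLIES 1) OR 1)) -> 1
  row 28 [11100]: ((1 AND (0 IMPLIES 1)) OR ((NOT 0 IMPLIES 0) OR 0)) -> 1
  row 29 [11101]: ((1 AND (1 IMPLIES 1)) OR ((NOT 1 IMPLIES 1) OR 1)) -> 1
  row 30 [11110]: ((1 AND (0 IMPLIES 1)) OR ((NOT 0 IMPLIES 0) OR 0)) -> 1
  row 31 [11111]: ((1 AND (1 IMPLIES 1)) OR ((NOT 1 IMPLIES 1) OR 1)) -> 1
Full result column, 4 rows per line (a,b,c fixed per line; d,e runs 00..11 left to right):
  rows 0-3 [a,b,c=000]: 0101  = hex 5
  rows 4-7 [a,b,c=001]: 1111  = hex F
  rows 8-11 [a,b,c=010]: 0101  = hex 5
  rows 12-15 [a,b,c=011]: 1111  = hex F
  rows 16-19 [a,b,c=100]: 0101  = hex 5
  rows 20-23 [a,b,c=101]: 1111  = hex F
  rows 24-27 [a,b,c=110]: 0101  = hex 5
  rows 28-31 [a,b,c=111]: 1111  = hex F
Output column (row 0 .. row 31) = 01011111010111110101111101011111
Output column grouped in 4s = 0101 1111 0101 1111 0101 1111 0101 1111 = 0x5F5F5F5F
Convert to decimal digit by digit (value = value*16 + digit):
  5 -> 5
  5*16 + 15 (F) = 95
  95*16 + 5 = 1525
  1525*16 + 15 (F) = 24415
  24415*16 + 5 = 390645
  390645*16 + 15 (F) = 6250335
  6250335*16 + 5 = 100005365
  100005365*16 + 15 (F) = 1600085855
Decimal = 1600085855

1600085855


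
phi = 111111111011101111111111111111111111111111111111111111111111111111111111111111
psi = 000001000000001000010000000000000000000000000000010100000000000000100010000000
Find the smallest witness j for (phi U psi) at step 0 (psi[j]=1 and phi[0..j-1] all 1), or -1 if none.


(phi U psi) at 0: need smallest j with psi[j]=1 and phi[i]=1 for all i in [0,j).
Scan from step 0:
  step 0: phi=1, psi=0 -> continue
  step 1: phi=1, psi=0 -> continue
  step 2: phi=1, psi=0 -> continue
  step 3: phi=1, psi=0 -> continue
  step 5: psi=1 and phi held for [0,5) -> witness found
Witness step = 5

5


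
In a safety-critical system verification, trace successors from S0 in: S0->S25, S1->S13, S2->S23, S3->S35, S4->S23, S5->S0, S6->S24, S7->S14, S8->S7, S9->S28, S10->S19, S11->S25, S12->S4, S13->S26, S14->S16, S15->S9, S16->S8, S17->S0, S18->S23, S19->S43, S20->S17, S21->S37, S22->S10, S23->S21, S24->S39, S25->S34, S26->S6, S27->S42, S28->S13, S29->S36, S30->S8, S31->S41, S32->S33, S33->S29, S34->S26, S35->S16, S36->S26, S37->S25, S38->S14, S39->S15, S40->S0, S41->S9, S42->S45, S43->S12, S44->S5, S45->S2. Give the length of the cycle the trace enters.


Trace from S0 until a state repeats:
  S0 -> S25 -> S34 -> S26 -> S6 -> S24 -> S39 -> S15 -> S9 -> S28 -> S13 -> S26
S26 first seen at step 3, revisited at step 11.
Cycle length = 11 - 3 = 8

8


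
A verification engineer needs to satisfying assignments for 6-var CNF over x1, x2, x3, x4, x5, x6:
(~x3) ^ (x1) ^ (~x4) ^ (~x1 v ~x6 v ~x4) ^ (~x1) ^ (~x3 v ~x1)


CNF with 6 clauses over 6 vars (64 assignments).
An assignment satisfies CNF iff every clause has >=1 true literal.
Check each row (bits = x1,x2,x3,x4,x5,x6; clause T/F shown):
  row 0 [000000]: clauses=TFTTTT -> 0
  row 1 [000001]: clauses=TFTTTT -> 0
  row 2 [000010]: clauses=TFTTTT -> 0
  row 3 [000011]: clauses=TFTTTT -> 0
  row 4 [000100]: clauses=TFFTTT -> 0
  (every remaining row is evaluated the same way; all 64 results are listed next)
Full result column, 8 rows per line (x1,x2,x3 fixed per line; x4,x5,x6 runs 000..111 left to right):
  rows 0-7 [x1,x2,x3=000]: 00000000  (ones: 0)
  rows 8-15 [x1,x2,x3=001]: 00000000  (ones: 0)
  rows 16-23 [x1,x2,x3=010]: 00000000  (ones: 0)
  rows 24-31 [x1,x2,x3=011]: 00000000  (ones: 0)
  rows 32-39 [x1,x2,x3=100]: 00000000  (ones: 0)
  rows 40-47 [x1,x2,x3=101]: 00000000  (ones: 0)
  rows 48-55 [x1,x2,x3=110]: 00000000  (ones: 0)
  rows 56-63 [x1,x2,x3=111]: 00000000  (ones: 0)
Satisfying assignments = 0+0+0+0+0+0+0+0 = 0

0


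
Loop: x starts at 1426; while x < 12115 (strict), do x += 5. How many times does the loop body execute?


Step 1: x goes from 1426 toward 12115 by 5; the body runs while x<12115, so iterations = ceil((bound-start)/step)
Step 2: Distance=10689
Step 3: ceil(10689/5)=2138

2138


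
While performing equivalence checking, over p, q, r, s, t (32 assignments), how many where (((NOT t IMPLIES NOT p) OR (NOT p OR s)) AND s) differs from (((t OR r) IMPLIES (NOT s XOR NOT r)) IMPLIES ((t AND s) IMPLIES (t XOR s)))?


F1 = (((NOT t IMPLIES NOT p) OR (NOT p OR s)) AND s)
F2 = (((t OR r) IMPLIES (NOT s XOR NOT r)) IMPLIES ((t AND s) IMPLIES (t XOR s)))
Evaluate both on each of 32 rows (bits = p,q,r,s,t):
  row 0 [00000]: F1=0 F2=1 (differ) -> 1
  row 1 [00001]: F1=0 F2=1 (differ) -> 1
  row 2 [00010]: F1=1 F2=1 -> 0
  row 3 [00011]: F1=1 F2=0 (differ) -> 1
  row 4 [00100]: F1=0 F2=1 (differ) -> 1
  row 5 [00101]: F1=0 F2=1 (differ) -> 1
  row 6 [00110]: F1=1 F2=1 -> 0
  row 7 [00111]: F1=1 F2=1 -> 0
  row 8 [01000]: F1=0 F2=1 (differ) -> 1
  row 9 [01001]: F1=0 F2=1 (differ) -> 1
  row 10 [01010]: F1=1 F2=1 -> 0
  row 11 [01011]: F1=1 F2=0 (differ) -> 1
  row 12 [01100]: F1=0 F2=1 (differ) -> 1
  row 13 [01101]: F1=0 F2=1 (differ) -> 1
  row 14 [01110]: F1=1 F2=1 -> 0
  row 15 [01111]: F1=1 F2=1 -> 0
  row 16 [10000]: F1=0 F2=1 (differ) -> 1
  row 17 [10001]: F1=0 F2=1 (differ) -> 1
  row 18 [10010]: F1=1 F2=1 -> 0
  row 19 [10011]: F1=1 F2=0 (differ) -> 1
  row 20 [10100]: F1=0 F2=1 (differ) -> 1
  row 21 [10101]: F1=0 F2=1 (differ) -> 1
  row 22 [10110]: F1=1 F2=1 -> 0
  row 23 [10111]: F1=1 F2=1 -> 0
  row 24 [11000]: F1=0 F2=1 (differ) -> 1
  row 25 [11001]: F1=0 F2=1 (differ) -> 1
  row 26 [11010]: F1=1 F2=1 -> 0
  row 27 [11011]: F1=1 F2=0 (differ) -> 1
  row 28 [11100]: F1=0 F2=1 (differ) -> 1
  row 29 [11101]: F1=0 F2=1 (differ) -> 1
  row 30 [11110]: F1=1 F2=1 -> 0
  row 31 [11111]: F1=1 F2=1 -> 0
Full result column, 8 rows per line (p,q fixed per line; r,s,t runs 000..111 left to right):
  rows 0-7 [p,q=00]: 11011100  (ones: 5)
  rows 8-15 [p,q=01]: 11011100  (ones: 5)
  rows 16-23 [p,q=10]: 11011100  (ones: 5)
  rows 24-31 [p,q=11]: 11011100  (ones: 5)
Disagreements = 5+5+5+5 = 20

20


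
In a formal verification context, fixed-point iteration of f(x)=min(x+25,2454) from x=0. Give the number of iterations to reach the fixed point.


Step 1: x=0, cap=2454, increment=25
Step 2: x grows by 25 each step until capped at 2454; fixed point is x=2454
Step 3: iterations = ceil(2454/25) = 99

99


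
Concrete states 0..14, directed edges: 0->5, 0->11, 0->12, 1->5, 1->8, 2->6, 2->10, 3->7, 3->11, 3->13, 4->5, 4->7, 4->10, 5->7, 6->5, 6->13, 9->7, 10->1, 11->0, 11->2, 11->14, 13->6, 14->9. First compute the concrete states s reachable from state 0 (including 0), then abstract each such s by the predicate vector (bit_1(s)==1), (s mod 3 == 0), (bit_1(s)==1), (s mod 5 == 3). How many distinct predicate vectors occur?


BFS from 0:
Concrete reachable: {0, 1, 2, 5, 6, 7, 8, 9, 10, 11, 12, 13, 14}
Abstract via predicates (bit_1(s)==1), (s mod 3 == 0), (bit_1(s)==1), (s mod 5 == 3):
  (0,0,0,0) <- {1, 5}
  (0,0,0,1) <- {8, 13}
  (0,1,0,0) <- {0, 9, 12}
  (1,0,1,0) <- {2, 7, 10, 11, 14}
  (1,1,1,0) <- {6}
Distinct abstract states = 5

5


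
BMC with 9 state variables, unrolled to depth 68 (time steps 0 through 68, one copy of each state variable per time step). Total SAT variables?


BMC unrolls to depth k, creating one copy of each state var for steps 0..k.
Step count = 68 + 1 = 69 (steps 0 through 68)
Vars per step = 9
Total = 9 * 69 = 621

621


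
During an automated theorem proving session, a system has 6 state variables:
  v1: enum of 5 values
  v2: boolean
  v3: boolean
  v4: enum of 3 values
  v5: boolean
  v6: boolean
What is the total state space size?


State space = product of domain sizes of all variables.
Domain sizes:
  v1 (enum of 5 values): 5
  v2 (boolean): 2
  v3 (boolean): 2
  v4 (enum of 3 values): 3
  v5 (boolean): 2
  v6 (boolean): 2
Product = 5 * 2 * 2 * 3 * 2 * 2 = 240

240


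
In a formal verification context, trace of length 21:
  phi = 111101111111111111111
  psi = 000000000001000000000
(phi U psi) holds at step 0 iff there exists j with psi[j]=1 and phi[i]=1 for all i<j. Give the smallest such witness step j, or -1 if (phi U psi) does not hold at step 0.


(phi U psi) at 0: need smallest j with psi[j]=1 and phi[i]=1 for all i in [0,j).
Scan from step 0:
  step 0: phi=1, psi=0 -> continue
  step 1: phi=1, psi=0 -> continue
  step 2: phi=1, psi=0 -> continue
  step 3: phi=1, psi=0 -> continue
  step 4: phi=0 -> phi-prefix broken from here
  step 11: psi=1 but phi already failed -> not a witness
  end of trace: no witness -> -1
Witness step = -1

-1


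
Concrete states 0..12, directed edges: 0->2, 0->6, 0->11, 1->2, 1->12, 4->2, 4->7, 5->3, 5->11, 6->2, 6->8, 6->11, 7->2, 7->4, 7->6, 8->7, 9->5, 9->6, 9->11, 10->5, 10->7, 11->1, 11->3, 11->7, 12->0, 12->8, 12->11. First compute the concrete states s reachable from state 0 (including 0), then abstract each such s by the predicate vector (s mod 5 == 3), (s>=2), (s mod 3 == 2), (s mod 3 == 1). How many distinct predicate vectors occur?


BFS from 0:
Concrete reachable: {0, 1, 2, 3, 4, 6, 7, 8, 11, 12}
Abstract via predicates (s mod 5 == 3), (s>=2), (s mod 3 == 2), (s mod 3 == 1):
  (0,0,0,0) <- {0}
  (0,0,0,1) <- {1}
  (0,1,0,0) <- {6, 12}
  (0,1,0,1) <- {4, 7}
  (0,1,1,0) <- {2, 11}
  (1,1,0,0) <- {3}
  (1,1,1,0) <- {8}
Distinct abstract states = 7

7


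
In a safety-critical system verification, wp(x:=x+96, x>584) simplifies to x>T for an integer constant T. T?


Formula: wp(x:=E, P) = P[E/x] (substitute E for x in postcondition)
Step 1: Postcondition: x>584
Step 2: Substitute x+96 for x: x+96>584
Step 3: Solve for x: x > 584-96 = 488

488


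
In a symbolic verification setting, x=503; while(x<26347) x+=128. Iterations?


Step 1: x goes from 503 toward 26347 by 128; the body runs while x<26347, so iterations = ceil((bound-start)/step)
Step 2: Distance=25844
Step 3: ceil(25844/128)=202

202


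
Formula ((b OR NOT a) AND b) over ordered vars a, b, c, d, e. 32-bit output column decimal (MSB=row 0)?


Formula: ((b OR NOT a) AND b) over a, b, c, d, e (32 rows)
Evaluate each row (bits = a,b,c,d,e, MSB first):
  row 0 [00000]: ((0 OR NOT 0) AND 0) -> 0
  row 1 [00001]: ((0 OR NOT 0) AND 0) -> 0
  row 2 [00010]: ((0 OR NOT 0) AND 0) -> 0
  row 3 [00011]: ((0 OR NOT 0) AND 0) -> 0
  row 4 [00100]: ((0 OR NOT 0) AND 0) -> 0
  row 5 [00101]: ((0 OR NOT 0) AND 0) -> 0
  row 6 [00110]: ((0 OR NOT 0) AND 0) -> 0
  row 7 [00111]: ((0 OR NOT 0) AND 0) -> 0
  row 8 [01000]: ((1 OR NOT 0) AND 1) -> 1
  row 9 [01001]: ((1 OR NOT 0) AND 1) -> 1
  row 10 [01010]: ((1 OR NOT 0) AND 1) -> 1
  row 11 [01011]: ((1 OR NOT 0) AND 1) -> 1
  row 12 [01100]: ((1 OR NOT 0) AND 1) -> 1
  row 13 [01101]: ((1 OR NOT 0) AND 1) -> 1
  row 14 [01110]: ((1 OR NOT 0) AND 1) -> 1
  row 15 [01111]: ((1 OR NOT 0) AND 1) -> 1
  row 16 [10000]: ((0 OR NOT 1) AND 0) -> 0
  row 17 [10001]: ((0 OR NOT 1) AND 0) -> 0
  row 18 [10010]: ((0 OR NOT 1) AND 0) -> 0
  row 19 [10011]: ((0 OR NOT 1) AND 0) -> 0
  row 20 [10100]: ((0 OR NOT 1) AND 0) -> 0
  row 21 [10101]: ((0 OR NOT 1) AND 0) -> 0
  row 22 [10110]: ((0 OR NOT 1) AND 0) -> 0
  row 23 [10111]: ((0 OR NOT 1) AND 0) -> 0
  row 24 [11000]: ((1 OR NOT 1) AND 1) -> 1
  row 25 [11001]: ((1 OR NOT 1) AND 1) -> 1
  row 26 [11010]: ((1 OR NOT 1) AND 1) -> 1
  row 27 [11011]: ((1 OR NOT 1) AND 1) -> 1
  row 28 [11100]: ((1 OR NOT 1) AND 1) -> 1
  row 29 [11101]: ((1 OR NOT 1) AND 1) -> 1
  row 30 [11110]: ((1 OR NOT 1) AND 1) -> 1
  row 31 [11111]: ((1 OR NOT 1) AND 1) -> 1
Full result column, 4 rows per line (a,b,c fixed per line; d,e runs 00..11 left to right):
  rows 0-3 [a,b,c=000]: 0000  = hex 0
  rows 4-7 [a,b,c=001]: 0000  = hex 0
  rows 8-11 [a,b,c=010]: 1111  = hex F
  rows 12-15 [a,b,c=011]: 1111  = hex F
  rows 16-19 [a,b,c=100]: 0000  = hex 0
  rows 20-23 [a,b,c=101]: 0000  = hex 0
  rows 24-27 [a,b,c=110]: 1111  = hex F
  rows 28-31 [a,b,c=111]: 1111  = hex F
Output column (row 0 .. row 31) = 00000000111111110000000011111111
Output column grouped in 4s = 0000 0000 1111 1111 0000 0000 1111 1111 = 0x00FF00FF
Convert to decimal digit by digit (value = value*16 + digit):
  0 -> 0
  0*16 + 0 = 0
  0*16 + 15 (F) = 15
  15*16 + 15 (F) = 255
  255*16 + 0 = 4080
  4080*16 + 0 = 65280
  65280*16 + 15 (F) = 1044495
  1044495*16 + 15 (F) = 16711935
Decimal = 16711935

16711935


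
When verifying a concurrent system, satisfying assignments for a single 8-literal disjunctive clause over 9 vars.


Step 1: Total=2^9=512
Step 2: Unsat when all 8 false: 2^1=2
Step 3: Sat=512-2=510

510


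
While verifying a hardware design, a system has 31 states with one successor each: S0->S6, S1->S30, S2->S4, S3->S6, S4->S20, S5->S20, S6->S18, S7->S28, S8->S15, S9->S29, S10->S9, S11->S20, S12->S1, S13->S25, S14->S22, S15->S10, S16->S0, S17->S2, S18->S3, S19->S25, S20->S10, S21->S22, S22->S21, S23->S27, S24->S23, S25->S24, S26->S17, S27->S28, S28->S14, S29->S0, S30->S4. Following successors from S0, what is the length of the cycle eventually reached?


Trace from S0 until a state repeats:
  S0 -> S6 -> S18 -> S3 -> S6
S6 first seen at step 1, revisited at step 4.
Cycle length = 4 - 1 = 3

3


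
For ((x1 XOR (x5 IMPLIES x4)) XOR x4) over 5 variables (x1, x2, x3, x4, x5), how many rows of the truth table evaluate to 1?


Formula: ((x1 XOR (x5 IMPLIES x4)) XOR x4) over 5 vars (32 rows)
Evaluate each row (x1, x2, x3, x4, x5 as bits, MSB first):
  row 0 [00000]: ((0 XOR (0 IMPLIES 0)) XOR 0) -> 1
  row 1 [00001]: ((0 XOR (1 IMPLIES 0)) XOR 0) -> 0
  row 2 [00010]: ((0 XOR (0 IMPLIES 1)) XOR 1) -> 0
  row 3 [00011]: ((0 XOR (1 IMPLIES 1)) XOR 1) -> 0
  row 4 [00100]: ((0 XOR (0 IMPLIES 0)) XOR 0) -> 1
  row 5 [00101]: ((0 XOR (1 IMPLIES 0)) XOR 0) -> 0
  row 6 [00110]: ((0 XOR (0 IMPLIES 1)) XOR 1) -> 0
  row 7 [00111]: ((0 XOR (1 IMPLIES 1)) XOR 1) -> 0
  row 8 [01000]: ((0 XOR (0 IMPLIES 0)) XOR 0) -> 1
  row 9 [01001]: ((0 XOR (1 IMPLIES 0)) XOR 0) -> 0
  row 10 [01010]: ((0 XOR (0 IMPLIES 1)) XOR 1) -> 0
  row 11 [01011]: ((0 XOR (1 IMPLIES 1)) XOR 1) -> 0
  row 12 [01100]: ((0 XOR (0 IMPLIES 0)) XOR 0) -> 1
  row 13 [01101]: ((0 XOR (1 IMPLIES 0)) XOR 0) -> 0
  row 14 [01110]: ((0 XOR (0 IMPLIES 1)) XOR 1) -> 0
  row 15 [01111]: ((0 XOR (1 IMPLIES 1)) XOR 1) -> 0
  row 16 [10000]: ((1 XOR (0 IMPLIES 0)) XOR 0) -> 0
  row 17 [10001]: ((1 XOR (1 IMPLIES 0)) XOR 0) -> 1
  row 18 [10010]: ((1 XOR (0 IMPLIES 1)) XOR 1) -> 1
  row 19 [10011]: ((1 XOR (1 IMPLIES 1)) XOR 1) -> 1
  row 20 [10100]: ((1 XOR (0 IMPLIES 0)) XOR 0) -> 0
  row 21 [10101]: ((1 XOR (1 IMPLIES 0)) XOR 0) -> 1
  row 22 [10110]: ((1 XOR (0 IMPLIES 1)) XOR 1) -> 1
  row 23 [10111]: ((1 XOR (1 IMPLIES 1)) XOR 1) -> 1
  row 24 [11000]: ((1 XOR (0 IMPLIES 0)) XOR 0) -> 0
  row 25 [11001]: ((1 XOR (1 IMPLIES 0)) XOR 0) -> 1
  row 26 [11010]: ((1 XOR (0 IMPLIES 1)) XOR 1) -> 1
  row 27 [11011]: ((1 XOR (1 IMPLIES 1)) XOR 1) -> 1
  row 28 [11100]: ((1 XOR (0 IMPLIES 0)) XOR 0) -> 0
  row 29 [11101]: ((1 XOR (1 IMPLIES 0)) XOR 0) -> 1
  row 30 [11110]: ((1 XOR (0 IMPLIES 1)) XOR 1) -> 1
  row 31 [11111]: ((1 XOR (1 IMPLIES 1)) XOR 1) -> 1
Full result column, 8 rows per line (x1,x2 fixed per line; x3,x4,x5 runs 000..111 left to right):
  rows 0-7 [x1,x2=00]: 10001000  (ones: 2)
  rows 8-15 [x1,x2=01]: 10001000  (ones: 2)
  rows 16-23 [x1,x2=10]: 01110111  (ones: 6)
  rows 24-31 [x1,x2=11]: 01110111  (ones: 6)
Count of 1-rows = 2+2+6+6 = 16

16


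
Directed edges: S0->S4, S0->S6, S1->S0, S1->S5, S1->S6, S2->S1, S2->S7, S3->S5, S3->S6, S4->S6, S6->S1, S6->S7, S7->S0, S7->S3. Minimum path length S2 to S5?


BFS layer-by-layer from S2:
  dist 0: {S2}
  dist 1: {S1, S7}
  dist 2: {S0, S3, S5, S6}
  -> S5 reached at distance 2
Shortest path length = 2

2


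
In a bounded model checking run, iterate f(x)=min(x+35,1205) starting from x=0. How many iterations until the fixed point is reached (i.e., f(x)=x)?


Step 1: x=0, cap=1205, increment=35
Step 2: x grows by 35 each step until capped at 1205; fixed point is x=1205
Step 3: iterations = ceil(1205/35) = 35

35


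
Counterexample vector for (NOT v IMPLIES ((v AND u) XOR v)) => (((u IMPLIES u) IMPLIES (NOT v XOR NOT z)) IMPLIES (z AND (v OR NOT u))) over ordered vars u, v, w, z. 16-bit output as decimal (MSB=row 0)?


F1 = (NOT v IMPLIES ((v AND u) XOR v))
F2 = (((u IMPLIES u) IMPLIES (NOT v XOR NOT z)) IMPLIES (z AND (v OR NOT u)))
Counterexample to F1=>F2 is where F1=1 and F2=0.
Evaluate each row (bits = u,v,w,z, MSB first):
  row 0 [0000]: F1=0 F2=1 -> F1&~F2 -> 0
  row 1 [0001]: F1=0 F2=1 -> F1&~F2 -> 0
  row 2 [0010]: F1=0 F2=1 -> F1&~F2 -> 0
  row 3 [0011]: F1=0 F2=1 -> F1&~F2 -> 0
  row 4 [0100]: F1=1 F2=0 -> F1&~F2 -> 1
  row 5 [0101]: F1=1 F2=1 -> F1&~F2 -> 0
  row 6 [0110]: F1=1 F2=0 -> F1&~F2 -> 1
  row 7 [0111]: F1=1 F2=1 -> F1&~F2 -> 0
  row 8 [1000]: F1=0 F2=1 -> F1&~F2 -> 0
  row 9 [1001]: F1=0 F2=0 -> F1&~F2 -> 0
  row 10 [1010]: F1=0 F2=1 -> F1&~F2 -> 0
  row 11 [1011]: F1=0 F2=0 -> F1&~F2 -> 0
  row 12 [1100]: F1=1 F2=0 -> F1&~F2 -> 1
  row 13 [1101]: F1=1 F2=1 -> F1&~F2 -> 0
  row 14 [1110]: F1=1 F2=0 -> F1&~F2 -> 1
  row 15 [1111]: F1=1 F2=1 -> F1&~F2 -> 0
Full result column, 4 rows per line (u,v fixed per line; w,z runs 00..11 left to right):
  rows 0-3 [u,v=00]: 0000  = hex 0
  rows 4-7 [u,v=01]: 1010  = hex A
  rows 8-11 [u,v=10]: 0000  = hex 0
  rows 12-15 [u,v=11]: 1010  = hex A
Counterexample vector (row 0 .. row 15) = 0000101000001010
Output column grouped in 4s = 0000 1010 0000 1010 = 0x0A0A
Convert to decimal digit by digit (value = value*16 + digit):
  0 -> 0
  0*16 + 10 (A) = 10
  10*16 + 0 = 160
  160*16 + 10 (A) = 2570
Decimal = 2570

2570


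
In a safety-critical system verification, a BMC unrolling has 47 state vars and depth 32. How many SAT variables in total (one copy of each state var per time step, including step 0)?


BMC unrolls to depth k, creating one copy of each state var for steps 0..k.
Step count = 32 + 1 = 33 (steps 0 through 32)
Vars per step = 47
Total = 47 * 33 = 1551

1551


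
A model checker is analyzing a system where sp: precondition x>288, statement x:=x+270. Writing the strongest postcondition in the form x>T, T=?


Formula: sp(P, x:=E) = exists old_x. (x = E[old_x/x]) AND P[old_x/x] (old_x is the value of x before the assignment; eliminate old_x by solving x = E[old_x/x] for old_x)
Step 1: Precondition P: x>288, i.e. old_x > 288
Step 2: Assignment gives x = old_x + 270, so old_x = x - 270
Step 3: Substitute into P: x - 270 > 288
Step 4: Simplify: x > 288+270 = 558

558


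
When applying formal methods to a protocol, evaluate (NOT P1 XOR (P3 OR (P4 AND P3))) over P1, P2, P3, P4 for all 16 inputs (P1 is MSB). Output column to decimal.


Formula: (NOT P1 XOR (P3 OR (P4 AND P3))) over P1, P2, P3, P4 (16 rows)
Evaluate each row (bits = P1,P2,P3,P4, MSB first):
  row 0 [0000]: (NOT 0 XOR (0 OR (0 AND 0))) -> 1
  row 1 [0001]: (NOT 0 XOR (0 OR (1 AND 0))) -> 1
  row 2 [0010]: (NOT 0 XOR (1 OR (0 AND 1))) -> 0
  row 3 [0011]: (NOT 0 XOR (1 OR (1 AND 1))) -> 0
  row 4 [0100]: (NOT 0 XOR (0 OR (0 AND 0))) -> 1
  row 5 [0101]: (NOT 0 XOR (0 OR (1 AND 0))) -> 1
  row 6 [0110]: (NOT 0 XOR (1 OR (0 AND 1))) -> 0
  row 7 [0111]: (NOT 0 XOR (1 OR (1 AND 1))) -> 0
  row 8 [1000]: (NOT 1 XOR (0 OR (0 AND 0))) -> 0
  row 9 [1001]: (NOT 1 XOR (0 OR (1 AND 0))) -> 0
  row 10 [1010]: (NOT 1 XOR (1 OR (0 AND 1))) -> 1
  row 11 [1011]: (NOT 1 XOR (1 OR (1 AND 1))) -> 1
  row 12 [1100]: (NOT 1 XOR (0 OR (0 AND 0))) -> 0
  row 13 [1101]: (NOT 1 XOR (0 OR (1 AND 0))) -> 0
  row 14 [1110]: (NOT 1 XOR (1 OR (0 AND 1))) -> 1
  row 15 [1111]: (NOT 1 XOR (1 OR (1 AND 1))) -> 1
Full result column, 4 rows per line (P1,P2 fixed per line; P3,P4 runs 00..11 left to right):
  rows 0-3 [P1,P2=00]: 1100  = hex C
  rows 4-7 [P1,P2=01]: 1100  = hex C
  rows 8-11 [P1,P2=10]: 0011  = hex 3
  rows 12-15 [P1,P2=11]: 0011  = hex 3
Output column (row 0 .. row 15) = 1100110000110011
Output column grouped in 4s = 1100 1100 0011 0011 = 0xCC33
Convert to decimal digit by digit (value = value*16 + digit):
  C -> 12
  12*16 + 12 (C) = 204
  204*16 + 3 = 3267
  3267*16 + 3 = 52275
Decimal = 52275

52275


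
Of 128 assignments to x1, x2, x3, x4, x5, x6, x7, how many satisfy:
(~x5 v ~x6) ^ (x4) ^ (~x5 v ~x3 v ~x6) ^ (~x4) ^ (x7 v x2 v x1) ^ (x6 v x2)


CNF with 6 clauses over 7 vars (128 assignments).
An assignment satisfies CNF iff every clause has >=1 true literal.
Check each row (bits = x1,x2,x3,x4,x5,x6,x7; clause T/F shown):
  row 0 [0000000]: clauses=TFTTFF -> 0
  row 1 [0000001]: clauses=TFTTTF -> 0
  row 2 [0000010]: clauses=TFTTFT -> 0
  row 3 [0000011]: clauses=TFTTTT -> 0
  row 4 [0000100]: clauses=TFTTFF -> 0
  (every remaining row is evaluated the same way; all 128 results are listed next)
Full result column, 8 rows per line (x1,x2,x3,x4 fixed per line; x5,x6,x7 runs 000..111 left to right):
  rows 0-7 [x1,x2,x3,x4=0000]: 00000000  (ones: 0)
  rows 8-15 [x1,x2,x3,x4=0001]: 00000000  (ones: 0)
  rows 16-23 [x1,x2,x3,x4=0010]: 00000000  (ones: 0)
  rows 24-31 [x1,x2,x3,x4=0011]: 00000000  (ones: 0)
  rows 32-39 [x1,x2,x3,x4=0100]: 00000000  (ones: 0)
  rows 40-47 [x1,x2,x3,x4=0101]: 00000000  (ones: 0)
  rows 48-55 [x1,x2,x3,x4=0110]: 00000000  (ones: 0)
  rows 56-63 [x1,x2,x3,x4=0111]: 00000000  (ones: 0)
  rows 64-71 [x1,x2,x3,x4=1000]: 00000000  (ones: 0)
  rows 72-79 [x1,x2,x3,x4=1001]: 00000000  (ones: 0)
  rows 80-87 [x1,x2,x3,x4=1010]: 00000000  (ones: 0)
  rows 88-95 [x1,x2,x3,x4=1011]: 00000000  (ones: 0)
  rows 96-103 [x1,x2,x3,x4=1100]: 00000000  (ones: 0)
  rows 104-111 [x1,x2,x3,x4=1101]: 00000000  (ones: 0)
  rows 112-119 [x1,x2,x3,x4=1110]: 00000000  (ones: 0)
  rows 120-127 [x1,x2,x3,x4=1111]: 00000000  (ones: 0)
Satisfying assignments = 0+0+0+0+0+0+0+0+0+0+0+0+0+0+0+0 = 0

0


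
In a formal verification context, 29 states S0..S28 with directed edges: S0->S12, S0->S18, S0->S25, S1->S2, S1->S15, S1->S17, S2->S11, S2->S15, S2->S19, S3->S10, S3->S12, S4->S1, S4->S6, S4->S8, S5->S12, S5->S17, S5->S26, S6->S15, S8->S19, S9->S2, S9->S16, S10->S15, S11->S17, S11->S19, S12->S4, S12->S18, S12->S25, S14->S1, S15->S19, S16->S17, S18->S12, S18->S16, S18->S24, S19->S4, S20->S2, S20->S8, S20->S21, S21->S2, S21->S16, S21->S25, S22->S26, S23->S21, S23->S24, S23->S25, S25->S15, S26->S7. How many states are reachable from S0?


BFS from S0:
  layer 0: {S0}
  layer 1: {S12, S18, S25}
  layer 2: {S4, S15, S16, S24}
  layer 3: {S1, S6, S8, S17, S19}
  layer 4: {S2}
  layer 5: {S11}
Reachable set: {S0, S1, S2, S4, S6, S8, S11, S12, S15, S16, S17, S18, S19, S24, S25}
Count = 15

15


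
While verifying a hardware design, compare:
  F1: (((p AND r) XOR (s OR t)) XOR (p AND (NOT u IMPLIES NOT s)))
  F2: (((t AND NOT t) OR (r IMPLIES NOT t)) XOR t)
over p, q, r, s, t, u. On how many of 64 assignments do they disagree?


F1 = (((p AND r) XOR (s OR t)) XOR (p AND (NOT u IMPLIES NOT s)))
F2 = (((t AND NOT t) OR (r IMPLIES NOT t)) XOR t)
Evaluate both on each of 64 rows (bits = p,q,r,s,t,u):
  row 0 [000000]: F1=0 F2=1 (differ) -> 1
  row 1 [000001]: F1=0 F2=1 (differ) -> 1
  row 2 [000010]: F1=1 F2=0 (differ) -> 1
  row 3 [000011]: F1=1 F2=0 (differ) -> 1
  row 4 [000100]: F1=1 F2=1 -> 0
  (every remaining row is evaluated the same way; all 64 results are listed next)
Full result column, 8 rows per line (p,q,r fixed per line; s,t,u runs 000..111 left to right):
  rows 0-7 [p,q,r=000]: 11110011  (ones: 6)
  rows 8-15 [p,q,r=001]: 11000000  (ones: 2)
  rows 16-23 [p,q,r=010]: 11110011  (ones: 6)
  rows 24-31 [p,q,r=011]: 11000000  (ones: 2)
  rows 32-39 [p,q,r=100]: 00000110  (ones: 2)
  rows 40-47 [p,q,r=101]: 11001010  (ones: 4)
  rows 48-55 [p,q,r=110]: 00000110  (ones: 2)
  rows 56-63 [p,q,r=111]: 11001010  (ones: 4)
Disagreements = 6+2+6+2+2+4+2+4 = 28

28


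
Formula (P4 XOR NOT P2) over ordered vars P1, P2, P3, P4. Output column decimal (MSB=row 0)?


Formula: (P4 XOR NOT P2) over P1, P2, P3, P4 (16 rows)
Evaluate each row (bits = P1,P2,P3,P4, MSB first):
  row 0 [0000]: (0 XOR NOT 0) -> 1
  row 1 [0001]: (1 XOR NOT 0) -> 0
  row 2 [0010]: (0 XOR NOT 0) -> 1
  row 3 [0011]: (1 XOR NOT 0) -> 0
  row 4 [0100]: (0 XOR NOT 1) -> 0
  row 5 [0101]: (1 XOR NOT 1) -> 1
  row 6 [0110]: (0 XOR NOT 1) -> 0
  row 7 [0111]: (1 XOR NOT 1) -> 1
  row 8 [1000]: (0 XOR NOT 0) -> 1
  row 9 [1001]: (1 XOR NOT 0) -> 0
  row 10 [1010]: (0 XOR NOT 0) -> 1
  row 11 [1011]: (1 XOR NOT 0) -> 0
  row 12 [1100]: (0 XOR NOT 1) -> 0
  row 13 [1101]: (1 XOR NOT 1) -> 1
  row 14 [1110]: (0 XOR NOT 1) -> 0
  row 15 [1111]: (1 XOR NOT 1) -> 1
Full result column, 4 rows per line (P1,P2 fixed per line; P3,P4 runs 00..11 left to right):
  rows 0-3 [P1,P2=00]: 1010  = hex A
  rows 4-7 [P1,P2=01]: 0101  = hex 5
  rows 8-11 [P1,P2=10]: 1010  = hex A
  rows 12-15 [P1,P2=11]: 0101  = hex 5
Output column (row 0 .. row 15) = 1010010110100101
Output column grouped in 4s = 1010 0101 1010 0101 = 0xA5A5
Convert to decimal digit by digit (value = value*16 + digit):
  A -> 10
  10*16 + 5 = 165
  165*16 + 10 (A) = 2650
  2650*16 + 5 = 42405
Decimal = 42405

42405
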